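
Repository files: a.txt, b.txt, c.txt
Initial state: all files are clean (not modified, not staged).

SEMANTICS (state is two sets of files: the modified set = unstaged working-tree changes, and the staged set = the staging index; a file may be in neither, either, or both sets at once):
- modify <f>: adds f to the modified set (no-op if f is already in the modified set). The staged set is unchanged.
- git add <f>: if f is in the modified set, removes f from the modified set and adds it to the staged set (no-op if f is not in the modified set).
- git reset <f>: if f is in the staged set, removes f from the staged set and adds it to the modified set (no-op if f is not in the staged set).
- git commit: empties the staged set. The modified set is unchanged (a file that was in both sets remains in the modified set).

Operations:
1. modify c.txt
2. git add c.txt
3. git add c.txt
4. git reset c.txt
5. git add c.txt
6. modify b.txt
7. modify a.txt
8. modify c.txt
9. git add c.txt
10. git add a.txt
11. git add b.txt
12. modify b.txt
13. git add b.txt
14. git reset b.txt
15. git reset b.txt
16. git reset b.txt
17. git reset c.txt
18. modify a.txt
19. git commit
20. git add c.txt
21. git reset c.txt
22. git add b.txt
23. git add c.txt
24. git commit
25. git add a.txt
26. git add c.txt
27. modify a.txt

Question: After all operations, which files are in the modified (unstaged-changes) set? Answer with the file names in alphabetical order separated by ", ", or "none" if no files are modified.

Answer: a.txt

Derivation:
After op 1 (modify c.txt): modified={c.txt} staged={none}
After op 2 (git add c.txt): modified={none} staged={c.txt}
After op 3 (git add c.txt): modified={none} staged={c.txt}
After op 4 (git reset c.txt): modified={c.txt} staged={none}
After op 5 (git add c.txt): modified={none} staged={c.txt}
After op 6 (modify b.txt): modified={b.txt} staged={c.txt}
After op 7 (modify a.txt): modified={a.txt, b.txt} staged={c.txt}
After op 8 (modify c.txt): modified={a.txt, b.txt, c.txt} staged={c.txt}
After op 9 (git add c.txt): modified={a.txt, b.txt} staged={c.txt}
After op 10 (git add a.txt): modified={b.txt} staged={a.txt, c.txt}
After op 11 (git add b.txt): modified={none} staged={a.txt, b.txt, c.txt}
After op 12 (modify b.txt): modified={b.txt} staged={a.txt, b.txt, c.txt}
After op 13 (git add b.txt): modified={none} staged={a.txt, b.txt, c.txt}
After op 14 (git reset b.txt): modified={b.txt} staged={a.txt, c.txt}
After op 15 (git reset b.txt): modified={b.txt} staged={a.txt, c.txt}
After op 16 (git reset b.txt): modified={b.txt} staged={a.txt, c.txt}
After op 17 (git reset c.txt): modified={b.txt, c.txt} staged={a.txt}
After op 18 (modify a.txt): modified={a.txt, b.txt, c.txt} staged={a.txt}
After op 19 (git commit): modified={a.txt, b.txt, c.txt} staged={none}
After op 20 (git add c.txt): modified={a.txt, b.txt} staged={c.txt}
After op 21 (git reset c.txt): modified={a.txt, b.txt, c.txt} staged={none}
After op 22 (git add b.txt): modified={a.txt, c.txt} staged={b.txt}
After op 23 (git add c.txt): modified={a.txt} staged={b.txt, c.txt}
After op 24 (git commit): modified={a.txt} staged={none}
After op 25 (git add a.txt): modified={none} staged={a.txt}
After op 26 (git add c.txt): modified={none} staged={a.txt}
After op 27 (modify a.txt): modified={a.txt} staged={a.txt}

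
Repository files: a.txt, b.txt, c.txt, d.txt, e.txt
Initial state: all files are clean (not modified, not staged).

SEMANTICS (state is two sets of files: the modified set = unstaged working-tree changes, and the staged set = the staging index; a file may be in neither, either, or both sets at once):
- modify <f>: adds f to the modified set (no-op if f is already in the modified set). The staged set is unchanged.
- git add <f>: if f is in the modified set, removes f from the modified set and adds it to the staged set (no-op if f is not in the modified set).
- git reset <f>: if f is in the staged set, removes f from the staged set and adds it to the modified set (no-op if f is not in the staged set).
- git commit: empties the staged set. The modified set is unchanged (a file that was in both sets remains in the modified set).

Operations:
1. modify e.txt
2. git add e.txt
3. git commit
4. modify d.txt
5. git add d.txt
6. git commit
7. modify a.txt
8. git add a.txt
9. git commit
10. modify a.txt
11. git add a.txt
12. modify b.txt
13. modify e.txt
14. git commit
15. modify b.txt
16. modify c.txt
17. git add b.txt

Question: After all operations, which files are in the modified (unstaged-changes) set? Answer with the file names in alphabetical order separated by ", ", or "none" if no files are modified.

After op 1 (modify e.txt): modified={e.txt} staged={none}
After op 2 (git add e.txt): modified={none} staged={e.txt}
After op 3 (git commit): modified={none} staged={none}
After op 4 (modify d.txt): modified={d.txt} staged={none}
After op 5 (git add d.txt): modified={none} staged={d.txt}
After op 6 (git commit): modified={none} staged={none}
After op 7 (modify a.txt): modified={a.txt} staged={none}
After op 8 (git add a.txt): modified={none} staged={a.txt}
After op 9 (git commit): modified={none} staged={none}
After op 10 (modify a.txt): modified={a.txt} staged={none}
After op 11 (git add a.txt): modified={none} staged={a.txt}
After op 12 (modify b.txt): modified={b.txt} staged={a.txt}
After op 13 (modify e.txt): modified={b.txt, e.txt} staged={a.txt}
After op 14 (git commit): modified={b.txt, e.txt} staged={none}
After op 15 (modify b.txt): modified={b.txt, e.txt} staged={none}
After op 16 (modify c.txt): modified={b.txt, c.txt, e.txt} staged={none}
After op 17 (git add b.txt): modified={c.txt, e.txt} staged={b.txt}

Answer: c.txt, e.txt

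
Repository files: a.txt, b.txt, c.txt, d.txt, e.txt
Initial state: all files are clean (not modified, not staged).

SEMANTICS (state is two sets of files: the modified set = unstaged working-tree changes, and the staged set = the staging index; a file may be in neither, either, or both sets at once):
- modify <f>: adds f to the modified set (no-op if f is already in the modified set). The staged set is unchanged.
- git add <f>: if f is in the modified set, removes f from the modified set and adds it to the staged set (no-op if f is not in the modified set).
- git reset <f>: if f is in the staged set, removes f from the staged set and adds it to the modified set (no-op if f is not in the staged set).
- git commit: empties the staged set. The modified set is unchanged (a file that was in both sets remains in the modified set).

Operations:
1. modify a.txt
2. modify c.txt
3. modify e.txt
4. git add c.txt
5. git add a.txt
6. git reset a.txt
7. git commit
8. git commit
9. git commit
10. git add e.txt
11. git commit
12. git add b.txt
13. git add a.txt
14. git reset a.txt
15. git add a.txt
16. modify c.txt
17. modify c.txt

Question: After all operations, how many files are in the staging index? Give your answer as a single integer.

Answer: 1

Derivation:
After op 1 (modify a.txt): modified={a.txt} staged={none}
After op 2 (modify c.txt): modified={a.txt, c.txt} staged={none}
After op 3 (modify e.txt): modified={a.txt, c.txt, e.txt} staged={none}
After op 4 (git add c.txt): modified={a.txt, e.txt} staged={c.txt}
After op 5 (git add a.txt): modified={e.txt} staged={a.txt, c.txt}
After op 6 (git reset a.txt): modified={a.txt, e.txt} staged={c.txt}
After op 7 (git commit): modified={a.txt, e.txt} staged={none}
After op 8 (git commit): modified={a.txt, e.txt} staged={none}
After op 9 (git commit): modified={a.txt, e.txt} staged={none}
After op 10 (git add e.txt): modified={a.txt} staged={e.txt}
After op 11 (git commit): modified={a.txt} staged={none}
After op 12 (git add b.txt): modified={a.txt} staged={none}
After op 13 (git add a.txt): modified={none} staged={a.txt}
After op 14 (git reset a.txt): modified={a.txt} staged={none}
After op 15 (git add a.txt): modified={none} staged={a.txt}
After op 16 (modify c.txt): modified={c.txt} staged={a.txt}
After op 17 (modify c.txt): modified={c.txt} staged={a.txt}
Final staged set: {a.txt} -> count=1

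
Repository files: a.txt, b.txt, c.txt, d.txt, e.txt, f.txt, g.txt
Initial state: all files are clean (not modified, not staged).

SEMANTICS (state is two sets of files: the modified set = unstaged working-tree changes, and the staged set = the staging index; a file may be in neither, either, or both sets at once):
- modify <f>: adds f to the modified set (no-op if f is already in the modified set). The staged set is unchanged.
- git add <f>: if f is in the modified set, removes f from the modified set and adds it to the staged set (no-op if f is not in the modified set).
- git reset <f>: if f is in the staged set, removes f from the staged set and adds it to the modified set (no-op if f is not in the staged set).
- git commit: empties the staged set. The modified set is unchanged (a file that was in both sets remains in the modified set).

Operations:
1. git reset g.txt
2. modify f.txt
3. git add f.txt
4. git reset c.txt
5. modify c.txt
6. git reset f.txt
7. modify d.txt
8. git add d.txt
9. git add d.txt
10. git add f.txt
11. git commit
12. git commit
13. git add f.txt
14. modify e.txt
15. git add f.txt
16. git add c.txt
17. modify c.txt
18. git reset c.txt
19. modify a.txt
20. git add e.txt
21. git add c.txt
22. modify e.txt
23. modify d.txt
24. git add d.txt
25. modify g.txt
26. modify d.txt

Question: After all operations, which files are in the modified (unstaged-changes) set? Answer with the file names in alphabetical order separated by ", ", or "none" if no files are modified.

Answer: a.txt, d.txt, e.txt, g.txt

Derivation:
After op 1 (git reset g.txt): modified={none} staged={none}
After op 2 (modify f.txt): modified={f.txt} staged={none}
After op 3 (git add f.txt): modified={none} staged={f.txt}
After op 4 (git reset c.txt): modified={none} staged={f.txt}
After op 5 (modify c.txt): modified={c.txt} staged={f.txt}
After op 6 (git reset f.txt): modified={c.txt, f.txt} staged={none}
After op 7 (modify d.txt): modified={c.txt, d.txt, f.txt} staged={none}
After op 8 (git add d.txt): modified={c.txt, f.txt} staged={d.txt}
After op 9 (git add d.txt): modified={c.txt, f.txt} staged={d.txt}
After op 10 (git add f.txt): modified={c.txt} staged={d.txt, f.txt}
After op 11 (git commit): modified={c.txt} staged={none}
After op 12 (git commit): modified={c.txt} staged={none}
After op 13 (git add f.txt): modified={c.txt} staged={none}
After op 14 (modify e.txt): modified={c.txt, e.txt} staged={none}
After op 15 (git add f.txt): modified={c.txt, e.txt} staged={none}
After op 16 (git add c.txt): modified={e.txt} staged={c.txt}
After op 17 (modify c.txt): modified={c.txt, e.txt} staged={c.txt}
After op 18 (git reset c.txt): modified={c.txt, e.txt} staged={none}
After op 19 (modify a.txt): modified={a.txt, c.txt, e.txt} staged={none}
After op 20 (git add e.txt): modified={a.txt, c.txt} staged={e.txt}
After op 21 (git add c.txt): modified={a.txt} staged={c.txt, e.txt}
After op 22 (modify e.txt): modified={a.txt, e.txt} staged={c.txt, e.txt}
After op 23 (modify d.txt): modified={a.txt, d.txt, e.txt} staged={c.txt, e.txt}
After op 24 (git add d.txt): modified={a.txt, e.txt} staged={c.txt, d.txt, e.txt}
After op 25 (modify g.txt): modified={a.txt, e.txt, g.txt} staged={c.txt, d.txt, e.txt}
After op 26 (modify d.txt): modified={a.txt, d.txt, e.txt, g.txt} staged={c.txt, d.txt, e.txt}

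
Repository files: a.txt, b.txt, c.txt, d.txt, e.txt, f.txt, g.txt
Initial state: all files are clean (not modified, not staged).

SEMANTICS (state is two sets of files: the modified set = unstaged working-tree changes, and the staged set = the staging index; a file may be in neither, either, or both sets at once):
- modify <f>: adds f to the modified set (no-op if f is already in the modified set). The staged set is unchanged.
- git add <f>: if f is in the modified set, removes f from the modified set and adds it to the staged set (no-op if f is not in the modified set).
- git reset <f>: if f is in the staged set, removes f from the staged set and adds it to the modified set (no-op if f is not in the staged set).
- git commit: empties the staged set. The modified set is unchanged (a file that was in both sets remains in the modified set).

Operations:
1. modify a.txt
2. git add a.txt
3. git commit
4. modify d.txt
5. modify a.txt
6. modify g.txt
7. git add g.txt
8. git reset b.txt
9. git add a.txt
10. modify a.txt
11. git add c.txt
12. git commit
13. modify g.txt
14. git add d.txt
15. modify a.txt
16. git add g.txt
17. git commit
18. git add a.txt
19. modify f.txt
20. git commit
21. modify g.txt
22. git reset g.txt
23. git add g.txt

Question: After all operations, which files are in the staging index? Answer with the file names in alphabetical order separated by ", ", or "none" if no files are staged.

After op 1 (modify a.txt): modified={a.txt} staged={none}
After op 2 (git add a.txt): modified={none} staged={a.txt}
After op 3 (git commit): modified={none} staged={none}
After op 4 (modify d.txt): modified={d.txt} staged={none}
After op 5 (modify a.txt): modified={a.txt, d.txt} staged={none}
After op 6 (modify g.txt): modified={a.txt, d.txt, g.txt} staged={none}
After op 7 (git add g.txt): modified={a.txt, d.txt} staged={g.txt}
After op 8 (git reset b.txt): modified={a.txt, d.txt} staged={g.txt}
After op 9 (git add a.txt): modified={d.txt} staged={a.txt, g.txt}
After op 10 (modify a.txt): modified={a.txt, d.txt} staged={a.txt, g.txt}
After op 11 (git add c.txt): modified={a.txt, d.txt} staged={a.txt, g.txt}
After op 12 (git commit): modified={a.txt, d.txt} staged={none}
After op 13 (modify g.txt): modified={a.txt, d.txt, g.txt} staged={none}
After op 14 (git add d.txt): modified={a.txt, g.txt} staged={d.txt}
After op 15 (modify a.txt): modified={a.txt, g.txt} staged={d.txt}
After op 16 (git add g.txt): modified={a.txt} staged={d.txt, g.txt}
After op 17 (git commit): modified={a.txt} staged={none}
After op 18 (git add a.txt): modified={none} staged={a.txt}
After op 19 (modify f.txt): modified={f.txt} staged={a.txt}
After op 20 (git commit): modified={f.txt} staged={none}
After op 21 (modify g.txt): modified={f.txt, g.txt} staged={none}
After op 22 (git reset g.txt): modified={f.txt, g.txt} staged={none}
After op 23 (git add g.txt): modified={f.txt} staged={g.txt}

Answer: g.txt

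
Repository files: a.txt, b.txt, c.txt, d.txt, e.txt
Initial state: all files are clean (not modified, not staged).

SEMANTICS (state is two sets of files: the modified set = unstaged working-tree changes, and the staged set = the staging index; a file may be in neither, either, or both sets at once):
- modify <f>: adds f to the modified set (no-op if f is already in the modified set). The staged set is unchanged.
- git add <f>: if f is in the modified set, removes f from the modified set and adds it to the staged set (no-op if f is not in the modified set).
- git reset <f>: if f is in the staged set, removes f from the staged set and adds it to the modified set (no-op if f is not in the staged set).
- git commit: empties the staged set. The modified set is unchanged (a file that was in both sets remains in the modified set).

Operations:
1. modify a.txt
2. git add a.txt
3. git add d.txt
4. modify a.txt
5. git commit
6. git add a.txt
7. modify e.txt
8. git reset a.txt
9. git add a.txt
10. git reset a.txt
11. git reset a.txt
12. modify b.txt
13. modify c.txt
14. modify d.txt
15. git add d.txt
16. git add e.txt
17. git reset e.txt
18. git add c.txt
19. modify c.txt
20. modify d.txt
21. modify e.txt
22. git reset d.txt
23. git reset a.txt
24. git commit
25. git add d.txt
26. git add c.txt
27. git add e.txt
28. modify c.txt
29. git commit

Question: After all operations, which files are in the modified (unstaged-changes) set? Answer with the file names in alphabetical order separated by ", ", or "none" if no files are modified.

After op 1 (modify a.txt): modified={a.txt} staged={none}
After op 2 (git add a.txt): modified={none} staged={a.txt}
After op 3 (git add d.txt): modified={none} staged={a.txt}
After op 4 (modify a.txt): modified={a.txt} staged={a.txt}
After op 5 (git commit): modified={a.txt} staged={none}
After op 6 (git add a.txt): modified={none} staged={a.txt}
After op 7 (modify e.txt): modified={e.txt} staged={a.txt}
After op 8 (git reset a.txt): modified={a.txt, e.txt} staged={none}
After op 9 (git add a.txt): modified={e.txt} staged={a.txt}
After op 10 (git reset a.txt): modified={a.txt, e.txt} staged={none}
After op 11 (git reset a.txt): modified={a.txt, e.txt} staged={none}
After op 12 (modify b.txt): modified={a.txt, b.txt, e.txt} staged={none}
After op 13 (modify c.txt): modified={a.txt, b.txt, c.txt, e.txt} staged={none}
After op 14 (modify d.txt): modified={a.txt, b.txt, c.txt, d.txt, e.txt} staged={none}
After op 15 (git add d.txt): modified={a.txt, b.txt, c.txt, e.txt} staged={d.txt}
After op 16 (git add e.txt): modified={a.txt, b.txt, c.txt} staged={d.txt, e.txt}
After op 17 (git reset e.txt): modified={a.txt, b.txt, c.txt, e.txt} staged={d.txt}
After op 18 (git add c.txt): modified={a.txt, b.txt, e.txt} staged={c.txt, d.txt}
After op 19 (modify c.txt): modified={a.txt, b.txt, c.txt, e.txt} staged={c.txt, d.txt}
After op 20 (modify d.txt): modified={a.txt, b.txt, c.txt, d.txt, e.txt} staged={c.txt, d.txt}
After op 21 (modify e.txt): modified={a.txt, b.txt, c.txt, d.txt, e.txt} staged={c.txt, d.txt}
After op 22 (git reset d.txt): modified={a.txt, b.txt, c.txt, d.txt, e.txt} staged={c.txt}
After op 23 (git reset a.txt): modified={a.txt, b.txt, c.txt, d.txt, e.txt} staged={c.txt}
After op 24 (git commit): modified={a.txt, b.txt, c.txt, d.txt, e.txt} staged={none}
After op 25 (git add d.txt): modified={a.txt, b.txt, c.txt, e.txt} staged={d.txt}
After op 26 (git add c.txt): modified={a.txt, b.txt, e.txt} staged={c.txt, d.txt}
After op 27 (git add e.txt): modified={a.txt, b.txt} staged={c.txt, d.txt, e.txt}
After op 28 (modify c.txt): modified={a.txt, b.txt, c.txt} staged={c.txt, d.txt, e.txt}
After op 29 (git commit): modified={a.txt, b.txt, c.txt} staged={none}

Answer: a.txt, b.txt, c.txt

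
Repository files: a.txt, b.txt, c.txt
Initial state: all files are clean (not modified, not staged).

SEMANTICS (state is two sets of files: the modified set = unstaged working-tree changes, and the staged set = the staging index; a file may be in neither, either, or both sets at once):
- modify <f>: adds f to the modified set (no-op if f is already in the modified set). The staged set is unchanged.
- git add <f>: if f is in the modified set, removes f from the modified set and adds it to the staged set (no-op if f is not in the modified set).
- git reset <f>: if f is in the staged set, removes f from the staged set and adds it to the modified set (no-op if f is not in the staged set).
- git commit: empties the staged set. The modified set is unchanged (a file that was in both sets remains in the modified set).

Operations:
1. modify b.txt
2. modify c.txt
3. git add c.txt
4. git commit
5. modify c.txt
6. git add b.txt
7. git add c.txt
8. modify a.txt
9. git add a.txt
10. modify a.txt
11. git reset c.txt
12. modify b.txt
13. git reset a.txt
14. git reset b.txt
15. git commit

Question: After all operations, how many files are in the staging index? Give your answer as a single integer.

After op 1 (modify b.txt): modified={b.txt} staged={none}
After op 2 (modify c.txt): modified={b.txt, c.txt} staged={none}
After op 3 (git add c.txt): modified={b.txt} staged={c.txt}
After op 4 (git commit): modified={b.txt} staged={none}
After op 5 (modify c.txt): modified={b.txt, c.txt} staged={none}
After op 6 (git add b.txt): modified={c.txt} staged={b.txt}
After op 7 (git add c.txt): modified={none} staged={b.txt, c.txt}
After op 8 (modify a.txt): modified={a.txt} staged={b.txt, c.txt}
After op 9 (git add a.txt): modified={none} staged={a.txt, b.txt, c.txt}
After op 10 (modify a.txt): modified={a.txt} staged={a.txt, b.txt, c.txt}
After op 11 (git reset c.txt): modified={a.txt, c.txt} staged={a.txt, b.txt}
After op 12 (modify b.txt): modified={a.txt, b.txt, c.txt} staged={a.txt, b.txt}
After op 13 (git reset a.txt): modified={a.txt, b.txt, c.txt} staged={b.txt}
After op 14 (git reset b.txt): modified={a.txt, b.txt, c.txt} staged={none}
After op 15 (git commit): modified={a.txt, b.txt, c.txt} staged={none}
Final staged set: {none} -> count=0

Answer: 0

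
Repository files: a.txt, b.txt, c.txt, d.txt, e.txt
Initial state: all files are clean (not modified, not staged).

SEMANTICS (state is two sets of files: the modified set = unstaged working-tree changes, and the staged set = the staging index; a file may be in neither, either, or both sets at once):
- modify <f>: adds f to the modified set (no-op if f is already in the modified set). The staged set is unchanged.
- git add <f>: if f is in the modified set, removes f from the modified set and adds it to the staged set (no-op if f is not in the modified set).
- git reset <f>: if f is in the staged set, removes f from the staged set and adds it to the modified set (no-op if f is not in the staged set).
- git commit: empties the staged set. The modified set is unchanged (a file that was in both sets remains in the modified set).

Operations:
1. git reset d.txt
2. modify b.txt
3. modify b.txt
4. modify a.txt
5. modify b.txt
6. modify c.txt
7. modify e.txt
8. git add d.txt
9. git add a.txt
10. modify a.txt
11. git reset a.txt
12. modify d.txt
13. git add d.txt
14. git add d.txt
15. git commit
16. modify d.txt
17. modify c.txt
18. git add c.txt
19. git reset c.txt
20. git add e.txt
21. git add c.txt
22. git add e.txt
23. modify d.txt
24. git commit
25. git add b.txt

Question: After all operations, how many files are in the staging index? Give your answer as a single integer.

Answer: 1

Derivation:
After op 1 (git reset d.txt): modified={none} staged={none}
After op 2 (modify b.txt): modified={b.txt} staged={none}
After op 3 (modify b.txt): modified={b.txt} staged={none}
After op 4 (modify a.txt): modified={a.txt, b.txt} staged={none}
After op 5 (modify b.txt): modified={a.txt, b.txt} staged={none}
After op 6 (modify c.txt): modified={a.txt, b.txt, c.txt} staged={none}
After op 7 (modify e.txt): modified={a.txt, b.txt, c.txt, e.txt} staged={none}
After op 8 (git add d.txt): modified={a.txt, b.txt, c.txt, e.txt} staged={none}
After op 9 (git add a.txt): modified={b.txt, c.txt, e.txt} staged={a.txt}
After op 10 (modify a.txt): modified={a.txt, b.txt, c.txt, e.txt} staged={a.txt}
After op 11 (git reset a.txt): modified={a.txt, b.txt, c.txt, e.txt} staged={none}
After op 12 (modify d.txt): modified={a.txt, b.txt, c.txt, d.txt, e.txt} staged={none}
After op 13 (git add d.txt): modified={a.txt, b.txt, c.txt, e.txt} staged={d.txt}
After op 14 (git add d.txt): modified={a.txt, b.txt, c.txt, e.txt} staged={d.txt}
After op 15 (git commit): modified={a.txt, b.txt, c.txt, e.txt} staged={none}
After op 16 (modify d.txt): modified={a.txt, b.txt, c.txt, d.txt, e.txt} staged={none}
After op 17 (modify c.txt): modified={a.txt, b.txt, c.txt, d.txt, e.txt} staged={none}
After op 18 (git add c.txt): modified={a.txt, b.txt, d.txt, e.txt} staged={c.txt}
After op 19 (git reset c.txt): modified={a.txt, b.txt, c.txt, d.txt, e.txt} staged={none}
After op 20 (git add e.txt): modified={a.txt, b.txt, c.txt, d.txt} staged={e.txt}
After op 21 (git add c.txt): modified={a.txt, b.txt, d.txt} staged={c.txt, e.txt}
After op 22 (git add e.txt): modified={a.txt, b.txt, d.txt} staged={c.txt, e.txt}
After op 23 (modify d.txt): modified={a.txt, b.txt, d.txt} staged={c.txt, e.txt}
After op 24 (git commit): modified={a.txt, b.txt, d.txt} staged={none}
After op 25 (git add b.txt): modified={a.txt, d.txt} staged={b.txt}
Final staged set: {b.txt} -> count=1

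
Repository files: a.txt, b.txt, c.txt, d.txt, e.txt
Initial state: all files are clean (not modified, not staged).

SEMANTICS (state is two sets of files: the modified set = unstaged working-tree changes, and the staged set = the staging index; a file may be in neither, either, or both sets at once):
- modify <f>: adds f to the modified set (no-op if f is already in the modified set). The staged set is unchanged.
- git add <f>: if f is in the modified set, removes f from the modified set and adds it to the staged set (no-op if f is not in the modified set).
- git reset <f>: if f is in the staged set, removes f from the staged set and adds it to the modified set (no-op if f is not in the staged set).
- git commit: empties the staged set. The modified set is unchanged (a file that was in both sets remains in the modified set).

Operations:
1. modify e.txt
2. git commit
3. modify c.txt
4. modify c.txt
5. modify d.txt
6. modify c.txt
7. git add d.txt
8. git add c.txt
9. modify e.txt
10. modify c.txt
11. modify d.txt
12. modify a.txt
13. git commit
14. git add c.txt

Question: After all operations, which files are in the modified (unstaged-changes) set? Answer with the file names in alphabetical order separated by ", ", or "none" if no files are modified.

Answer: a.txt, d.txt, e.txt

Derivation:
After op 1 (modify e.txt): modified={e.txt} staged={none}
After op 2 (git commit): modified={e.txt} staged={none}
After op 3 (modify c.txt): modified={c.txt, e.txt} staged={none}
After op 4 (modify c.txt): modified={c.txt, e.txt} staged={none}
After op 5 (modify d.txt): modified={c.txt, d.txt, e.txt} staged={none}
After op 6 (modify c.txt): modified={c.txt, d.txt, e.txt} staged={none}
After op 7 (git add d.txt): modified={c.txt, e.txt} staged={d.txt}
After op 8 (git add c.txt): modified={e.txt} staged={c.txt, d.txt}
After op 9 (modify e.txt): modified={e.txt} staged={c.txt, d.txt}
After op 10 (modify c.txt): modified={c.txt, e.txt} staged={c.txt, d.txt}
After op 11 (modify d.txt): modified={c.txt, d.txt, e.txt} staged={c.txt, d.txt}
After op 12 (modify a.txt): modified={a.txt, c.txt, d.txt, e.txt} staged={c.txt, d.txt}
After op 13 (git commit): modified={a.txt, c.txt, d.txt, e.txt} staged={none}
After op 14 (git add c.txt): modified={a.txt, d.txt, e.txt} staged={c.txt}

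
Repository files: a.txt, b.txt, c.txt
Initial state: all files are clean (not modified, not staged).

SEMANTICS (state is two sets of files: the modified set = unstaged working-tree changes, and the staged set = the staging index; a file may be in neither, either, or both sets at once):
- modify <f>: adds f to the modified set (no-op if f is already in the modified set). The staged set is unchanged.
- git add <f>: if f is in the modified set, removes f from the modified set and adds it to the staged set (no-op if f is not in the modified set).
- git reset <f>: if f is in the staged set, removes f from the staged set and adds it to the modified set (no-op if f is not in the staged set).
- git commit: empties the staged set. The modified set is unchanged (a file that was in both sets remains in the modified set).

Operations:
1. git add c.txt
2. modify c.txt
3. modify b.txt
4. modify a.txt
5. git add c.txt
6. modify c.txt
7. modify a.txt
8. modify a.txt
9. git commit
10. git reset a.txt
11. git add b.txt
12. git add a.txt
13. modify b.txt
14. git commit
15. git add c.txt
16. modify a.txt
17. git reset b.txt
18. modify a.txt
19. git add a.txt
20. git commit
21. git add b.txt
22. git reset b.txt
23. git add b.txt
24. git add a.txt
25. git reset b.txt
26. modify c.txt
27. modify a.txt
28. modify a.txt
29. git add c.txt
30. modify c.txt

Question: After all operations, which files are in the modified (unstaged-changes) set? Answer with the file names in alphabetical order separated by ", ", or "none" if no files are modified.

Answer: a.txt, b.txt, c.txt

Derivation:
After op 1 (git add c.txt): modified={none} staged={none}
After op 2 (modify c.txt): modified={c.txt} staged={none}
After op 3 (modify b.txt): modified={b.txt, c.txt} staged={none}
After op 4 (modify a.txt): modified={a.txt, b.txt, c.txt} staged={none}
After op 5 (git add c.txt): modified={a.txt, b.txt} staged={c.txt}
After op 6 (modify c.txt): modified={a.txt, b.txt, c.txt} staged={c.txt}
After op 7 (modify a.txt): modified={a.txt, b.txt, c.txt} staged={c.txt}
After op 8 (modify a.txt): modified={a.txt, b.txt, c.txt} staged={c.txt}
After op 9 (git commit): modified={a.txt, b.txt, c.txt} staged={none}
After op 10 (git reset a.txt): modified={a.txt, b.txt, c.txt} staged={none}
After op 11 (git add b.txt): modified={a.txt, c.txt} staged={b.txt}
After op 12 (git add a.txt): modified={c.txt} staged={a.txt, b.txt}
After op 13 (modify b.txt): modified={b.txt, c.txt} staged={a.txt, b.txt}
After op 14 (git commit): modified={b.txt, c.txt} staged={none}
After op 15 (git add c.txt): modified={b.txt} staged={c.txt}
After op 16 (modify a.txt): modified={a.txt, b.txt} staged={c.txt}
After op 17 (git reset b.txt): modified={a.txt, b.txt} staged={c.txt}
After op 18 (modify a.txt): modified={a.txt, b.txt} staged={c.txt}
After op 19 (git add a.txt): modified={b.txt} staged={a.txt, c.txt}
After op 20 (git commit): modified={b.txt} staged={none}
After op 21 (git add b.txt): modified={none} staged={b.txt}
After op 22 (git reset b.txt): modified={b.txt} staged={none}
After op 23 (git add b.txt): modified={none} staged={b.txt}
After op 24 (git add a.txt): modified={none} staged={b.txt}
After op 25 (git reset b.txt): modified={b.txt} staged={none}
After op 26 (modify c.txt): modified={b.txt, c.txt} staged={none}
After op 27 (modify a.txt): modified={a.txt, b.txt, c.txt} staged={none}
After op 28 (modify a.txt): modified={a.txt, b.txt, c.txt} staged={none}
After op 29 (git add c.txt): modified={a.txt, b.txt} staged={c.txt}
After op 30 (modify c.txt): modified={a.txt, b.txt, c.txt} staged={c.txt}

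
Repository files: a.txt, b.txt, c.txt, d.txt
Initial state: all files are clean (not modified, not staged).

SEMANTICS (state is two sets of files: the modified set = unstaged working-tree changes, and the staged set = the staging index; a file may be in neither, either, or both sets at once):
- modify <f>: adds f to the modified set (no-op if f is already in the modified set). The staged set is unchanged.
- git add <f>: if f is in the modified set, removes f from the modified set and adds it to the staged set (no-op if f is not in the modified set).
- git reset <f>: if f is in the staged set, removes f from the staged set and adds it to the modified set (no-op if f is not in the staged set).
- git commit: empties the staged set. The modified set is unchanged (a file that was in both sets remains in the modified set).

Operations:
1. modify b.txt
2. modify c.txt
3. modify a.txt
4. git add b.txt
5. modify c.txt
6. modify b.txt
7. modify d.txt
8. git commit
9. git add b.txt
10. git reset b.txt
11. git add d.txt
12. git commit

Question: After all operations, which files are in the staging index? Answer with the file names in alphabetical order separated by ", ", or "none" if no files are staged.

Answer: none

Derivation:
After op 1 (modify b.txt): modified={b.txt} staged={none}
After op 2 (modify c.txt): modified={b.txt, c.txt} staged={none}
After op 3 (modify a.txt): modified={a.txt, b.txt, c.txt} staged={none}
After op 4 (git add b.txt): modified={a.txt, c.txt} staged={b.txt}
After op 5 (modify c.txt): modified={a.txt, c.txt} staged={b.txt}
After op 6 (modify b.txt): modified={a.txt, b.txt, c.txt} staged={b.txt}
After op 7 (modify d.txt): modified={a.txt, b.txt, c.txt, d.txt} staged={b.txt}
After op 8 (git commit): modified={a.txt, b.txt, c.txt, d.txt} staged={none}
After op 9 (git add b.txt): modified={a.txt, c.txt, d.txt} staged={b.txt}
After op 10 (git reset b.txt): modified={a.txt, b.txt, c.txt, d.txt} staged={none}
After op 11 (git add d.txt): modified={a.txt, b.txt, c.txt} staged={d.txt}
After op 12 (git commit): modified={a.txt, b.txt, c.txt} staged={none}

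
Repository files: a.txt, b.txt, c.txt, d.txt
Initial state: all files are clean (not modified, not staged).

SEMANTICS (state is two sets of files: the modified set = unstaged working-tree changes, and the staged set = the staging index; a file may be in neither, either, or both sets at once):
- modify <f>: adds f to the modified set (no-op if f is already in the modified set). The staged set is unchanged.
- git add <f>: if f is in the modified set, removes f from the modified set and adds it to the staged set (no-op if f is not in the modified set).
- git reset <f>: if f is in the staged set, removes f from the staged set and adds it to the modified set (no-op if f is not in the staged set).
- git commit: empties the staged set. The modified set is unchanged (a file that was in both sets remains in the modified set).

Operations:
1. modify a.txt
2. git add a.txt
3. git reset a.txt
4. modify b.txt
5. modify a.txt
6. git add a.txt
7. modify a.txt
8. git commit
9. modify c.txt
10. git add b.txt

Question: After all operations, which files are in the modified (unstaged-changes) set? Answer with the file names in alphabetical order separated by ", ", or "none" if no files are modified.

Answer: a.txt, c.txt

Derivation:
After op 1 (modify a.txt): modified={a.txt} staged={none}
After op 2 (git add a.txt): modified={none} staged={a.txt}
After op 3 (git reset a.txt): modified={a.txt} staged={none}
After op 4 (modify b.txt): modified={a.txt, b.txt} staged={none}
After op 5 (modify a.txt): modified={a.txt, b.txt} staged={none}
After op 6 (git add a.txt): modified={b.txt} staged={a.txt}
After op 7 (modify a.txt): modified={a.txt, b.txt} staged={a.txt}
After op 8 (git commit): modified={a.txt, b.txt} staged={none}
After op 9 (modify c.txt): modified={a.txt, b.txt, c.txt} staged={none}
After op 10 (git add b.txt): modified={a.txt, c.txt} staged={b.txt}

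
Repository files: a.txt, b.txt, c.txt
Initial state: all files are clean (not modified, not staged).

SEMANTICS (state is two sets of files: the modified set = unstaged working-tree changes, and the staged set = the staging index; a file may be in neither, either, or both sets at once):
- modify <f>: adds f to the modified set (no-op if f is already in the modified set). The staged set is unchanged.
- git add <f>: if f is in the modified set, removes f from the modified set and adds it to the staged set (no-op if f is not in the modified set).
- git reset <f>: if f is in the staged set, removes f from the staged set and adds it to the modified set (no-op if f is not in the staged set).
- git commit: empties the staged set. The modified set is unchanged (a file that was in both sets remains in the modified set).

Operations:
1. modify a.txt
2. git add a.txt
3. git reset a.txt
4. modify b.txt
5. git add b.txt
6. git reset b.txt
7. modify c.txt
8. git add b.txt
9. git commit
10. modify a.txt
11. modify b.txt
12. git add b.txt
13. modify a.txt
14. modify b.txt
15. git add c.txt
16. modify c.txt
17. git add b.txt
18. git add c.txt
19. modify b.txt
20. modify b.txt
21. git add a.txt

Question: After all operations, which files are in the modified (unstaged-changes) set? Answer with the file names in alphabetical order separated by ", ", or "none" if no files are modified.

Answer: b.txt

Derivation:
After op 1 (modify a.txt): modified={a.txt} staged={none}
After op 2 (git add a.txt): modified={none} staged={a.txt}
After op 3 (git reset a.txt): modified={a.txt} staged={none}
After op 4 (modify b.txt): modified={a.txt, b.txt} staged={none}
After op 5 (git add b.txt): modified={a.txt} staged={b.txt}
After op 6 (git reset b.txt): modified={a.txt, b.txt} staged={none}
After op 7 (modify c.txt): modified={a.txt, b.txt, c.txt} staged={none}
After op 8 (git add b.txt): modified={a.txt, c.txt} staged={b.txt}
After op 9 (git commit): modified={a.txt, c.txt} staged={none}
After op 10 (modify a.txt): modified={a.txt, c.txt} staged={none}
After op 11 (modify b.txt): modified={a.txt, b.txt, c.txt} staged={none}
After op 12 (git add b.txt): modified={a.txt, c.txt} staged={b.txt}
After op 13 (modify a.txt): modified={a.txt, c.txt} staged={b.txt}
After op 14 (modify b.txt): modified={a.txt, b.txt, c.txt} staged={b.txt}
After op 15 (git add c.txt): modified={a.txt, b.txt} staged={b.txt, c.txt}
After op 16 (modify c.txt): modified={a.txt, b.txt, c.txt} staged={b.txt, c.txt}
After op 17 (git add b.txt): modified={a.txt, c.txt} staged={b.txt, c.txt}
After op 18 (git add c.txt): modified={a.txt} staged={b.txt, c.txt}
After op 19 (modify b.txt): modified={a.txt, b.txt} staged={b.txt, c.txt}
After op 20 (modify b.txt): modified={a.txt, b.txt} staged={b.txt, c.txt}
After op 21 (git add a.txt): modified={b.txt} staged={a.txt, b.txt, c.txt}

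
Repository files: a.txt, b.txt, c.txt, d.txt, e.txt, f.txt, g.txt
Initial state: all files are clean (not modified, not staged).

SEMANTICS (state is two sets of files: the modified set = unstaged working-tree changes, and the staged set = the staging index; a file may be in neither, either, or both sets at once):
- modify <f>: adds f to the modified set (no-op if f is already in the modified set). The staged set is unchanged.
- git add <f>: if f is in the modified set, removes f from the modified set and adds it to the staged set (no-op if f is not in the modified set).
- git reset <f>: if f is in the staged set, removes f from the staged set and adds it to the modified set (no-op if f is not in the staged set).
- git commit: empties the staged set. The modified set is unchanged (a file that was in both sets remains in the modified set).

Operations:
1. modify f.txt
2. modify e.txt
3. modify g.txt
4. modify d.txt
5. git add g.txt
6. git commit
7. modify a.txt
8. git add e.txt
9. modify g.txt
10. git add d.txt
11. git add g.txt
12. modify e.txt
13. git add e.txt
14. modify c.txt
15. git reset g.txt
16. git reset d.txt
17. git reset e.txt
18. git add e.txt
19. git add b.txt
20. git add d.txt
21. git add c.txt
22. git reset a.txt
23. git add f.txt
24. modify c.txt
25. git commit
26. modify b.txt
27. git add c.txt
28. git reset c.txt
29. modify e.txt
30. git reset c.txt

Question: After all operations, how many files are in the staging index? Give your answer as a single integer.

Answer: 0

Derivation:
After op 1 (modify f.txt): modified={f.txt} staged={none}
After op 2 (modify e.txt): modified={e.txt, f.txt} staged={none}
After op 3 (modify g.txt): modified={e.txt, f.txt, g.txt} staged={none}
After op 4 (modify d.txt): modified={d.txt, e.txt, f.txt, g.txt} staged={none}
After op 5 (git add g.txt): modified={d.txt, e.txt, f.txt} staged={g.txt}
After op 6 (git commit): modified={d.txt, e.txt, f.txt} staged={none}
After op 7 (modify a.txt): modified={a.txt, d.txt, e.txt, f.txt} staged={none}
After op 8 (git add e.txt): modified={a.txt, d.txt, f.txt} staged={e.txt}
After op 9 (modify g.txt): modified={a.txt, d.txt, f.txt, g.txt} staged={e.txt}
After op 10 (git add d.txt): modified={a.txt, f.txt, g.txt} staged={d.txt, e.txt}
After op 11 (git add g.txt): modified={a.txt, f.txt} staged={d.txt, e.txt, g.txt}
After op 12 (modify e.txt): modified={a.txt, e.txt, f.txt} staged={d.txt, e.txt, g.txt}
After op 13 (git add e.txt): modified={a.txt, f.txt} staged={d.txt, e.txt, g.txt}
After op 14 (modify c.txt): modified={a.txt, c.txt, f.txt} staged={d.txt, e.txt, g.txt}
After op 15 (git reset g.txt): modified={a.txt, c.txt, f.txt, g.txt} staged={d.txt, e.txt}
After op 16 (git reset d.txt): modified={a.txt, c.txt, d.txt, f.txt, g.txt} staged={e.txt}
After op 17 (git reset e.txt): modified={a.txt, c.txt, d.txt, e.txt, f.txt, g.txt} staged={none}
After op 18 (git add e.txt): modified={a.txt, c.txt, d.txt, f.txt, g.txt} staged={e.txt}
After op 19 (git add b.txt): modified={a.txt, c.txt, d.txt, f.txt, g.txt} staged={e.txt}
After op 20 (git add d.txt): modified={a.txt, c.txt, f.txt, g.txt} staged={d.txt, e.txt}
After op 21 (git add c.txt): modified={a.txt, f.txt, g.txt} staged={c.txt, d.txt, e.txt}
After op 22 (git reset a.txt): modified={a.txt, f.txt, g.txt} staged={c.txt, d.txt, e.txt}
After op 23 (git add f.txt): modified={a.txt, g.txt} staged={c.txt, d.txt, e.txt, f.txt}
After op 24 (modify c.txt): modified={a.txt, c.txt, g.txt} staged={c.txt, d.txt, e.txt, f.txt}
After op 25 (git commit): modified={a.txt, c.txt, g.txt} staged={none}
After op 26 (modify b.txt): modified={a.txt, b.txt, c.txt, g.txt} staged={none}
After op 27 (git add c.txt): modified={a.txt, b.txt, g.txt} staged={c.txt}
After op 28 (git reset c.txt): modified={a.txt, b.txt, c.txt, g.txt} staged={none}
After op 29 (modify e.txt): modified={a.txt, b.txt, c.txt, e.txt, g.txt} staged={none}
After op 30 (git reset c.txt): modified={a.txt, b.txt, c.txt, e.txt, g.txt} staged={none}
Final staged set: {none} -> count=0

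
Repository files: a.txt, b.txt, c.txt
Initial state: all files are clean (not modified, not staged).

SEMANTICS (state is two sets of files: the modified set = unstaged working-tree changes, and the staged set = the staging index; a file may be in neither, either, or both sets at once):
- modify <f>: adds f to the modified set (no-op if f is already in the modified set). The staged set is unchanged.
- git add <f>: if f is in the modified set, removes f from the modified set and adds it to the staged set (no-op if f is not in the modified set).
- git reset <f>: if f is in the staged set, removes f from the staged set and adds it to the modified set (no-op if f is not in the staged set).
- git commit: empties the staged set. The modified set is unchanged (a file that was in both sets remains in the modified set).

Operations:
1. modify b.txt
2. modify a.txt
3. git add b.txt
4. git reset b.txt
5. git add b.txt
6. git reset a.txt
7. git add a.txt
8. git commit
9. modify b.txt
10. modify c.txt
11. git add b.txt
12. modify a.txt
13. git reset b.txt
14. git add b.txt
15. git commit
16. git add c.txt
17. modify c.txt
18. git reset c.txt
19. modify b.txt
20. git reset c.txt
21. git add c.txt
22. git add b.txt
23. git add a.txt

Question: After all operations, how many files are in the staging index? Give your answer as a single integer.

After op 1 (modify b.txt): modified={b.txt} staged={none}
After op 2 (modify a.txt): modified={a.txt, b.txt} staged={none}
After op 3 (git add b.txt): modified={a.txt} staged={b.txt}
After op 4 (git reset b.txt): modified={a.txt, b.txt} staged={none}
After op 5 (git add b.txt): modified={a.txt} staged={b.txt}
After op 6 (git reset a.txt): modified={a.txt} staged={b.txt}
After op 7 (git add a.txt): modified={none} staged={a.txt, b.txt}
After op 8 (git commit): modified={none} staged={none}
After op 9 (modify b.txt): modified={b.txt} staged={none}
After op 10 (modify c.txt): modified={b.txt, c.txt} staged={none}
After op 11 (git add b.txt): modified={c.txt} staged={b.txt}
After op 12 (modify a.txt): modified={a.txt, c.txt} staged={b.txt}
After op 13 (git reset b.txt): modified={a.txt, b.txt, c.txt} staged={none}
After op 14 (git add b.txt): modified={a.txt, c.txt} staged={b.txt}
After op 15 (git commit): modified={a.txt, c.txt} staged={none}
After op 16 (git add c.txt): modified={a.txt} staged={c.txt}
After op 17 (modify c.txt): modified={a.txt, c.txt} staged={c.txt}
After op 18 (git reset c.txt): modified={a.txt, c.txt} staged={none}
After op 19 (modify b.txt): modified={a.txt, b.txt, c.txt} staged={none}
After op 20 (git reset c.txt): modified={a.txt, b.txt, c.txt} staged={none}
After op 21 (git add c.txt): modified={a.txt, b.txt} staged={c.txt}
After op 22 (git add b.txt): modified={a.txt} staged={b.txt, c.txt}
After op 23 (git add a.txt): modified={none} staged={a.txt, b.txt, c.txt}
Final staged set: {a.txt, b.txt, c.txt} -> count=3

Answer: 3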